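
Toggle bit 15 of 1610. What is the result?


1610 ^ (1 << 15) = 1610 ^ 32768 = 34378

34378


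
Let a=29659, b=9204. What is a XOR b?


29659 ^ 9204 = 20527

20527


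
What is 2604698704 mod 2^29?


2604698704 & 536870911 = 457215056

457215056


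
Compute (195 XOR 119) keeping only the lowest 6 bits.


Step 1: 195 ^ 119 = 180
Step 2: 180 & 63 = 52

52


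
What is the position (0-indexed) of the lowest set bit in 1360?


0b10101010000. Lowest set bit at position 4

4


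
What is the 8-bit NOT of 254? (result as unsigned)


~0b11111110 = 0b1 = 1 (8-bit unsigned)

1


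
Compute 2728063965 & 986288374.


0b10100010100110101111001111011101 & 0b111010110010011001000011110110 = 0b100010100010001001000011010100 = 579375316

579375316


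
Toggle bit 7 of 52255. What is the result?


52255 ^ (1 << 7) = 52255 ^ 128 = 52383

52383


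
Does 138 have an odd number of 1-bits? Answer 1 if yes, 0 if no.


0b10001010 has 3 ones => parity 1

1


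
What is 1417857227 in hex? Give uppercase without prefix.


1417857227 = 5482C8CB hex

5482C8CB


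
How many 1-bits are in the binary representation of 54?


0b110110 has 4 set bits

4


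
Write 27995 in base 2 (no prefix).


27995 = 110110101011011 in binary

110110101011011


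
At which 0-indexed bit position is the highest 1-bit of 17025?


0b100001010000001. Highest set bit at position 14

14


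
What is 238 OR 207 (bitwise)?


0b11101110 | 0b11001111 = 0b11101111 = 239

239


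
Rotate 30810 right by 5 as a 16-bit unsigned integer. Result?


Rotate 0b111100001011010 right by 5 (16-bit) = 0b1101001111000010 = 54210

54210


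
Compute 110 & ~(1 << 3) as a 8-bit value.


110 & ~(1 << 3) = 102

102


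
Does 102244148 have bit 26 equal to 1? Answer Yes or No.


0b110000110000001111100110100, bit 26 = 1. Yes

Yes


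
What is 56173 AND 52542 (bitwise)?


0b1101101101101101 & 0b1100110100111110 = 0b1100100100101100 = 51500

51500


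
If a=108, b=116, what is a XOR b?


108 ^ 116 = 24

24


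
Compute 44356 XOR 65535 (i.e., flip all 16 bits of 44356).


44356 ^ 65535 = 21179

21179


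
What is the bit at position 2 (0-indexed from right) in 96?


0b1100000, position 2 = 0

0


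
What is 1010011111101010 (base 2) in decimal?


1010011111101010 in decimal = 42986

42986


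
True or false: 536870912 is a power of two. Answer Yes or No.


0b100000000000000000000000000000. Only one bit set => Yes

Yes


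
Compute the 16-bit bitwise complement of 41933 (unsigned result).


~0b1010001111001101 = 0b101110000110010 = 23602 (16-bit unsigned)

23602


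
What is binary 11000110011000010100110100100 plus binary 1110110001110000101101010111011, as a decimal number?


11000110011000010100110100100 + 1110110001110000101101010111011 = 10001111000001001000010001011111 = 2399437919

2399437919


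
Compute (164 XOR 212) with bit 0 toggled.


Step 1: 164 ^ 212 = 112
Step 2: 112 ^ (1 << 0) = 112 ^ 1 = 113

113


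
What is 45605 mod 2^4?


45605 & 15 = 5

5


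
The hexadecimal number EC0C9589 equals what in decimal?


EC0C9589 hex = 3960247689 decimal

3960247689


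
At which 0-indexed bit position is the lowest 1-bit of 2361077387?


0b10001100101110110010111010001011. Lowest set bit at position 0

0


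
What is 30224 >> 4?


0b111011000010000 >> 4 = 0b11101100001 = 1889

1889


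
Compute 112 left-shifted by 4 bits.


0b1110000 << 4 = 0b11100000000 = 1792

1792


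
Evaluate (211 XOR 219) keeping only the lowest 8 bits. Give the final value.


Step 1: 211 ^ 219 = 8
Step 2: 8 & 255 = 8

8


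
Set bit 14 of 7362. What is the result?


7362 | (1 << 14) = 7362 | 16384 = 23746

23746


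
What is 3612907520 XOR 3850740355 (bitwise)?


0b11010111010110001001100000000000 ^ 0b11100101100001011010001010000011 = 0b110010110111010011101010000011 = 853359235

853359235


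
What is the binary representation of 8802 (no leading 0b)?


8802 = 10001001100010 in binary

10001001100010


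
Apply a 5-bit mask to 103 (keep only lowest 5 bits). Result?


103 & 31 = 7

7


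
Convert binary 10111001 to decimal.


10111001 in decimal = 185

185


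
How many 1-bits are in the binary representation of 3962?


0b111101111010 has 9 set bits

9


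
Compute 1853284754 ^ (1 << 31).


1853284754 ^ (1 << 31) = 1853284754 ^ 2147483648 = 4000768402

4000768402


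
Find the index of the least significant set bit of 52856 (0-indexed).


0b1100111001111000. Lowest set bit at position 3

3


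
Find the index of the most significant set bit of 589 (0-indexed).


0b1001001101. Highest set bit at position 9

9


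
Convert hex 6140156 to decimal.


6140156 hex = 101974358 decimal

101974358


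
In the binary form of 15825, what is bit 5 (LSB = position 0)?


0b11110111010001, position 5 = 0

0


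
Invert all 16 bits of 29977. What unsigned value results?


29977 ^ 65535 = 35558

35558


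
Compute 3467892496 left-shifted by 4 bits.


0b11001110101100111101011100010000 << 4 = 0b110011101011001111010111000100000000 = 55486279936

55486279936


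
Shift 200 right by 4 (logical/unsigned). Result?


0b11001000 >> 4 = 0b1100 = 12

12


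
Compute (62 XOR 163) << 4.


Step 1: 62 ^ 163 = 157
Step 2: 157 << 4 = 2512

2512


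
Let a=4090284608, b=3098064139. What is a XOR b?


4090284608 ^ 3098064139 = 1264877387

1264877387


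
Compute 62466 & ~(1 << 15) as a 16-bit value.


62466 & ~(1 << 15) = 29698

29698


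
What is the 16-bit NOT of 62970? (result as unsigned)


~0b1111010111111010 = 0b101000000101 = 2565 (16-bit unsigned)

2565


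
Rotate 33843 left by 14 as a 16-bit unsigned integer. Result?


Rotate 0b1000010000110011 left by 14 (16-bit) = 0b1110000100001100 = 57612

57612


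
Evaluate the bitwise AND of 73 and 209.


0b1001001 & 0b11010001 = 0b1000001 = 65

65


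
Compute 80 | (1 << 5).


80 | (1 << 5) = 80 | 32 = 112

112


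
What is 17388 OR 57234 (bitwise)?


0b100001111101100 | 0b1101111110010010 = 0b1101111111111110 = 57342

57342


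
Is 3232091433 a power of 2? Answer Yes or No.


0b11000000101001011100110100101001. Multiple bits set => No

No


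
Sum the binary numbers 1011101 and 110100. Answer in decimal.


1011101 + 110100 = 10010001 = 145

145


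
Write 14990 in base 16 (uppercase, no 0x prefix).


14990 = 3A8E hex

3A8E


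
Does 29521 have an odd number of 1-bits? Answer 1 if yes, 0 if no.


0b111001101010001 has 8 ones => parity 0

0


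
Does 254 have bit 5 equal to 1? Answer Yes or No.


0b11111110, bit 5 = 1. Yes

Yes


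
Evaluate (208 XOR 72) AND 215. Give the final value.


Step 1: 208 ^ 72 = 152
Step 2: 152 & 215 = 144

144


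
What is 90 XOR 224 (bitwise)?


0b1011010 ^ 0b11100000 = 0b10111010 = 186

186


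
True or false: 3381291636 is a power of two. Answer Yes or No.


0b11001001100010100110101001110100. Multiple bits set => No

No


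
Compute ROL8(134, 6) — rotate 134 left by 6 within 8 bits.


Rotate 0b10000110 left by 6 (8-bit) = 0b10100001 = 161

161


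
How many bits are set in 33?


0b100001 has 2 set bits

2


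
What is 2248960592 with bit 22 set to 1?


2248960592 | (1 << 22) = 2248960592 | 4194304 = 2253154896

2253154896


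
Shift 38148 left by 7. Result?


0b1001010100000100 << 7 = 0b10010101000001000000000 = 4882944

4882944


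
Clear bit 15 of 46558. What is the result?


46558 & ~(1 << 15) = 13790

13790


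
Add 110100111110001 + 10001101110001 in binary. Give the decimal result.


110100111110001 + 10001101110001 = 1000110101100010 = 36194

36194


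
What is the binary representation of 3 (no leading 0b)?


3 = 11 in binary

11


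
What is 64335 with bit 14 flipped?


64335 ^ (1 << 14) = 64335 ^ 16384 = 47951

47951


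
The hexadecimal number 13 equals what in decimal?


13 hex = 19 decimal

19


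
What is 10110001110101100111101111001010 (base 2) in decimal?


10110001110101100111101111001010 in decimal = 2983623626

2983623626


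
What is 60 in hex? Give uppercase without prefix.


60 = 3C hex

3C


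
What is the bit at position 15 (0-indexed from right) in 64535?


0b1111110000010111, position 15 = 1

1


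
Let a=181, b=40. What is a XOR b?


181 ^ 40 = 157

157


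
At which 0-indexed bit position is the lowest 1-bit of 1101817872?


0b1000001101011000110100000010000. Lowest set bit at position 4

4


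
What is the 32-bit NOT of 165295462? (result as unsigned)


~0b1001110110100011010101100110 = 0b11110110001001011100101010011001 = 4129671833 (32-bit unsigned)

4129671833


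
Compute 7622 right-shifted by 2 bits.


0b1110111000110 >> 2 = 0b11101110001 = 1905

1905


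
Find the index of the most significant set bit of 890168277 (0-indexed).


0b110101000011101110001111010101. Highest set bit at position 29

29


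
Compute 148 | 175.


0b10010100 | 0b10101111 = 0b10111111 = 191

191


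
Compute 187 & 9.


0b10111011 & 0b1001 = 0b1001 = 9

9


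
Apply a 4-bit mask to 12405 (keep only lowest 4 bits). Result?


12405 & 15 = 5

5


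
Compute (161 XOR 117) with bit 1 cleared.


Step 1: 161 ^ 117 = 212
Step 2: 212 & ~(1 << 1) = 212

212


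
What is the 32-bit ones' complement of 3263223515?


3263223515 ^ 4294967295 = 1031743780

1031743780


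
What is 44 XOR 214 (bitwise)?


0b101100 ^ 0b11010110 = 0b11111010 = 250

250


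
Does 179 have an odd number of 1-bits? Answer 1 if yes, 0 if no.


0b10110011 has 5 ones => parity 1

1


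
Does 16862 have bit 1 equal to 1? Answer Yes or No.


0b100000111011110, bit 1 = 1. Yes

Yes


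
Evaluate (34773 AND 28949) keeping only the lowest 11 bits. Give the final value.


Step 1: 34773 & 28949 = 277
Step 2: 277 & 2047 = 277

277


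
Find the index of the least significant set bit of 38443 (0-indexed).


0b1001011000101011. Lowest set bit at position 0

0


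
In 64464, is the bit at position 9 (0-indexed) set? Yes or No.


0b1111101111010000, bit 9 = 1. Yes

Yes


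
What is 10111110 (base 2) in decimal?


10111110 in decimal = 190

190


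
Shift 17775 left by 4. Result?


0b100010101101111 << 4 = 0b1000101011011110000 = 284400

284400


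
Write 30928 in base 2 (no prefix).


30928 = 111100011010000 in binary

111100011010000


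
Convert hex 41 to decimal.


41 hex = 65 decimal

65


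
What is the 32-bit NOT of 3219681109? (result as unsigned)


~0b10111111111010000110111101010101 = 0b1000000000101111001000010101010 = 1075286186 (32-bit unsigned)

1075286186


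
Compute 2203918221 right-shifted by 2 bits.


0b10000011010111010001111110001101 >> 2 = 0b100000110101110100011111100011 = 550979555

550979555


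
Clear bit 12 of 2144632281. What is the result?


2144632281 & ~(1 << 12) = 2144628185

2144628185


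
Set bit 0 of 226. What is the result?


226 | (1 << 0) = 226 | 1 = 227

227


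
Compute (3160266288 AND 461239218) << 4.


Step 1: 3160266288 & 461239218 = 408801840
Step 2: 408801840 << 4 = 6540829440

6540829440


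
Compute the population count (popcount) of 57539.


0b1110000011000011 has 7 set bits

7


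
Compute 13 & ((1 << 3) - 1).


13 & 7 = 5

5


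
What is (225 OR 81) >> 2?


Step 1: 225 | 81 = 241
Step 2: 241 >> 2 = 60

60


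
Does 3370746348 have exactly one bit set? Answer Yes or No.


0b11001000111010011000000111101100. Multiple bits set => No

No


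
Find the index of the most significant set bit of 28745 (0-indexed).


0b111000001001001. Highest set bit at position 14

14


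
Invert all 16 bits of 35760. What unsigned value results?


35760 ^ 65535 = 29775

29775


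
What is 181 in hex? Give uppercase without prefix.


181 = B5 hex

B5


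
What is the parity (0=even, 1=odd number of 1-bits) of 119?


0b1110111 has 6 ones => parity 0

0


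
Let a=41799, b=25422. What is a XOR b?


41799 ^ 25422 = 49161

49161


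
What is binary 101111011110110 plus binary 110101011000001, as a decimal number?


101111011110110 + 110101011000001 = 1100100110110111 = 51639

51639


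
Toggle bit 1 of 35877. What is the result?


35877 ^ (1 << 1) = 35877 ^ 2 = 35879

35879


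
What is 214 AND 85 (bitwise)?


0b11010110 & 0b1010101 = 0b1010100 = 84

84


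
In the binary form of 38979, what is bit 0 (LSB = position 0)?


0b1001100001000011, position 0 = 1

1


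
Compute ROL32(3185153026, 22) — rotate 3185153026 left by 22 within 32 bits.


Rotate 0b10111101110110011001010000000010 left by 22 (32-bit) = 0b101011110111011001100101 = 11499109

11499109


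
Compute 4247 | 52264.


0b1000010010111 | 0b1100110000101000 = 0b1101110010111111 = 56511

56511


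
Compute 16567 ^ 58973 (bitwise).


0b100000010110111 ^ 0b1110011001011101 = 0b1010011011101010 = 42730

42730


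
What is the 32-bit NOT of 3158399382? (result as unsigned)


~0b10111100010000010101100110010110 = 0b1000011101111101010011001101001 = 1136567913 (32-bit unsigned)

1136567913


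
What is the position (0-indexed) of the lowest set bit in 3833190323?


0b11100100011110011101011110110011. Lowest set bit at position 0

0


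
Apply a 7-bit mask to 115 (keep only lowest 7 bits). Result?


115 & 127 = 115

115


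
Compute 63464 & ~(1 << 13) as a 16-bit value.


63464 & ~(1 << 13) = 55272

55272


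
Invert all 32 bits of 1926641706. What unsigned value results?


1926641706 ^ 4294967295 = 2368325589

2368325589


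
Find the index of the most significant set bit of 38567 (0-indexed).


0b1001011010100111. Highest set bit at position 15

15


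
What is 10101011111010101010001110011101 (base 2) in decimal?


10101011111010101010001110011101 in decimal = 2884281245

2884281245


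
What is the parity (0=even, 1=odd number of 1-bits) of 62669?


0b1111010011001101 has 10 ones => parity 0

0


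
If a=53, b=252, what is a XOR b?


53 ^ 252 = 201

201


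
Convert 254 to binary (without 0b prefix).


254 = 11111110 in binary

11111110


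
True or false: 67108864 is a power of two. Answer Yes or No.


0b100000000000000000000000000. Only one bit set => Yes

Yes


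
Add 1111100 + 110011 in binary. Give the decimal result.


1111100 + 110011 = 10101111 = 175

175


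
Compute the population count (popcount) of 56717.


0b1101110110001101 has 10 set bits

10


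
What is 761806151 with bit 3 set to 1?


761806151 | (1 << 3) = 761806151 | 8 = 761806159

761806159


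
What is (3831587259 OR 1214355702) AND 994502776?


Step 1: 3831587259 | 1214355702 = 3965843967
Step 2: 3965843967 & 994502776 = 675342456

675342456


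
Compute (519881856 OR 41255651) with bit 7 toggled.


Step 1: 519881856 | 41255651 = 519948003
Step 2: 519948003 ^ (1 << 7) = 519948003 ^ 128 = 519947875

519947875


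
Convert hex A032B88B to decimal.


A032B88B hex = 2687678603 decimal

2687678603


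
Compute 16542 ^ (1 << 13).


16542 ^ (1 << 13) = 16542 ^ 8192 = 24734

24734


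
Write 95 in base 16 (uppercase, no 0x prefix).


95 = 5F hex

5F


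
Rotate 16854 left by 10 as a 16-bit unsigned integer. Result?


Rotate 0b100000111010110 left by 10 (16-bit) = 0b101100100000111 = 22791

22791


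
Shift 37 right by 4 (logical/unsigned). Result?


0b100101 >> 4 = 0b10 = 2

2


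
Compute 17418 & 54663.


0b100010000001010 & 0b1101010110000111 = 0b100010000000010 = 17410

17410


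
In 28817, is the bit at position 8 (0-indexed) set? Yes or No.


0b111000010010001, bit 8 = 0. No

No


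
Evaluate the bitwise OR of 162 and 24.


0b10100010 | 0b11000 = 0b10111010 = 186

186


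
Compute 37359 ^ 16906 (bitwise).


0b1001000111101111 ^ 0b100001000001010 = 0b1101001111100101 = 54245

54245


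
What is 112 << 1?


0b1110000 << 1 = 0b11100000 = 224

224


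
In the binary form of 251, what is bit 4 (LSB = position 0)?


0b11111011, position 4 = 1

1


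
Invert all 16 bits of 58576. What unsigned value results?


58576 ^ 65535 = 6959

6959


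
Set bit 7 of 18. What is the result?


18 | (1 << 7) = 18 | 128 = 146

146


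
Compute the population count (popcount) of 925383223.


0b110111001010000011101000110111 has 16 set bits

16


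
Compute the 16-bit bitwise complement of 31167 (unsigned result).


~0b111100110111111 = 0b1000011001000000 = 34368 (16-bit unsigned)

34368


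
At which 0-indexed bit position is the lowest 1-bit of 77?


0b1001101. Lowest set bit at position 0

0


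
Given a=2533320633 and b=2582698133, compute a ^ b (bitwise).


2533320633 ^ 2582698133 = 252690220

252690220


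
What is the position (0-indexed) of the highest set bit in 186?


0b10111010. Highest set bit at position 7

7


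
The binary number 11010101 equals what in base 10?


11010101 in decimal = 213

213


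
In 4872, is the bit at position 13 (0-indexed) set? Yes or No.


0b1001100001000, bit 13 = 0. No

No


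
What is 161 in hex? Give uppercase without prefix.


161 = A1 hex

A1


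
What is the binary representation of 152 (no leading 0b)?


152 = 10011000 in binary

10011000


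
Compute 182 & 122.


0b10110110 & 0b1111010 = 0b110010 = 50

50


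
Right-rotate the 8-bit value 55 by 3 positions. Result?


Rotate 0b110111 right by 3 (8-bit) = 0b11100110 = 230

230


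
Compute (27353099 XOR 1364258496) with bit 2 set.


Step 1: 27353099 ^ 1364258496 = 1358008011
Step 2: 1358008011 | (1 << 2) = 1358008011 | 4 = 1358008015

1358008015


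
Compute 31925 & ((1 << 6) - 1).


31925 & 63 = 53

53


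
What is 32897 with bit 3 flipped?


32897 ^ (1 << 3) = 32897 ^ 8 = 32905

32905


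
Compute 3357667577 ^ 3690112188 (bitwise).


0b11001000001000011111000011111001 ^ 0b11011011111100101010010010111100 = 0b10011110100110101010001000101 = 332616773

332616773


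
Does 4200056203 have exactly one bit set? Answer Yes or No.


0b11111010010101111100010110001011. Multiple bits set => No

No


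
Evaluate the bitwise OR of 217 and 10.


0b11011001 | 0b1010 = 0b11011011 = 219

219


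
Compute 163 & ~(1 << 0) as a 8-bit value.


163 & ~(1 << 0) = 162

162


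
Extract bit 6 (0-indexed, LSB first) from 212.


0b11010100, position 6 = 1

1


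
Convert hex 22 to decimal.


22 hex = 34 decimal

34


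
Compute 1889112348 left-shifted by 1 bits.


0b1110000100110011001000100011100 << 1 = 0b11100001001100110010001000111000 = 3778224696

3778224696


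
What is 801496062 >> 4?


0b101111110001011101101111111110 >> 4 = 0b10111111000101110110111111 = 50093503

50093503


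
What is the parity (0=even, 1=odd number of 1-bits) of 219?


0b11011011 has 6 ones => parity 0

0


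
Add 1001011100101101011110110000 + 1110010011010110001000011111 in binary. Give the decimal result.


1001011100101101011110110000 + 1110010011010110001000011111 = 10111110000000011100111001111 = 398473679

398473679


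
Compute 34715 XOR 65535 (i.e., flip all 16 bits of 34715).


34715 ^ 65535 = 30820

30820


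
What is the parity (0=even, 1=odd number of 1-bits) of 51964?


0b1100101011111100 has 10 ones => parity 0

0


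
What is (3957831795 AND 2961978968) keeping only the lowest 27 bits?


Step 1: 3957831795 & 2961978968 = 2693017680
Step 2: 2693017680 & 134217727 = 8663120

8663120


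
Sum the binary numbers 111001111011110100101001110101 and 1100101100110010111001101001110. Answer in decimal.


111001111011110100101001110101 + 1100101100110010111001101001110 = 10011111100010001011110111000011 = 2676538819

2676538819


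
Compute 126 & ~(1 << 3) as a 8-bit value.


126 & ~(1 << 3) = 118

118


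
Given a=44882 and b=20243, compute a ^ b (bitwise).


44882 ^ 20243 = 57409

57409


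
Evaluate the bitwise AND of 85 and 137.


0b1010101 & 0b10001001 = 0b1 = 1

1


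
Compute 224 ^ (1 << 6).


224 ^ (1 << 6) = 224 ^ 64 = 160

160


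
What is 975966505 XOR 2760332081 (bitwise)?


0b111010001011000001000100101001 ^ 0b10100100100001110101001100110001 = 0b10011110101010110100001000011000 = 2662023704

2662023704


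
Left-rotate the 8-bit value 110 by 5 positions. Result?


Rotate 0b1101110 left by 5 (8-bit) = 0b11001101 = 205

205


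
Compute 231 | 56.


0b11100111 | 0b111000 = 0b11111111 = 255

255


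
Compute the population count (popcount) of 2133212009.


0b1111111001001100011101101101001 has 19 set bits

19


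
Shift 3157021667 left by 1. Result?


0b10111100001011000101001111100011 << 1 = 0b101111000010110001010011111000110 = 6314043334

6314043334


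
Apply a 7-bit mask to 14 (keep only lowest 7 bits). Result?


14 & 127 = 14

14


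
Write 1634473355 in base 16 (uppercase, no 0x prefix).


1634473355 = 616C158B hex

616C158B


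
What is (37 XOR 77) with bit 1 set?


Step 1: 37 ^ 77 = 104
Step 2: 104 | (1 << 1) = 104 | 2 = 106

106


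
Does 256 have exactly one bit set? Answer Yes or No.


0b100000000. Only one bit set => Yes

Yes


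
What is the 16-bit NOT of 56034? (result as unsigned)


~0b1101101011100010 = 0b10010100011101 = 9501 (16-bit unsigned)

9501


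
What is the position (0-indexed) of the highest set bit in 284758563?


0b10000111110010001001000100011. Highest set bit at position 28

28


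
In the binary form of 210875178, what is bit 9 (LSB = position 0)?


0b1100100100011011001100101010, position 9 = 1

1


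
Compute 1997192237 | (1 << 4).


1997192237 | (1 << 4) = 1997192237 | 16 = 1997192253

1997192253


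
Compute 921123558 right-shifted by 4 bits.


0b110110111001110011101011100110 >> 4 = 0b11011011100111001110101110 = 57570222

57570222


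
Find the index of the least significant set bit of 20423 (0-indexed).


0b100111111000111. Lowest set bit at position 0

0


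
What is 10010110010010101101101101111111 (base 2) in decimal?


10010110010010101101101101111111 in decimal = 2521488255

2521488255


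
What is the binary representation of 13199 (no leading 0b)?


13199 = 11001110001111 in binary

11001110001111


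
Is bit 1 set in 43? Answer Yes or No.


0b101011, bit 1 = 1. Yes

Yes


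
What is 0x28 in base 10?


28 hex = 40 decimal

40


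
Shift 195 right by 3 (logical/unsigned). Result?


0b11000011 >> 3 = 0b11000 = 24

24


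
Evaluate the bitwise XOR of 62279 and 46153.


0b1111001101000111 ^ 0b1011010001001001 = 0b100011100001110 = 18190

18190


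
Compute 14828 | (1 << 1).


14828 | (1 << 1) = 14828 | 2 = 14830

14830


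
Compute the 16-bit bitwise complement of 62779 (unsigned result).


~0b1111010100111011 = 0b101011000100 = 2756 (16-bit unsigned)

2756


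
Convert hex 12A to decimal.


12A hex = 298 decimal

298


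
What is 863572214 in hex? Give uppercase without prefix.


863572214 = 337910F6 hex

337910F6


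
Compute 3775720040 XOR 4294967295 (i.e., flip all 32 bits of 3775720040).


3775720040 ^ 4294967295 = 519247255

519247255


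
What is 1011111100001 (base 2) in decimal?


1011111100001 in decimal = 6113

6113


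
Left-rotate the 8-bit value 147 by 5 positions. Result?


Rotate 0b10010011 left by 5 (8-bit) = 0b1110010 = 114

114


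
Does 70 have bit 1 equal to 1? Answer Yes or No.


0b1000110, bit 1 = 1. Yes

Yes


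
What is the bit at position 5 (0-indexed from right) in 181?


0b10110101, position 5 = 1

1


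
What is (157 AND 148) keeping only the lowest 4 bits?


Step 1: 157 & 148 = 148
Step 2: 148 & 15 = 4

4


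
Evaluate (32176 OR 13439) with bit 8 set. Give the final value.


Step 1: 32176 | 13439 = 32255
Step 2: 32255 | (1 << 8) = 32255 | 256 = 32255

32255


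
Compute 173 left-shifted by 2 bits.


0b10101101 << 2 = 0b1010110100 = 692

692


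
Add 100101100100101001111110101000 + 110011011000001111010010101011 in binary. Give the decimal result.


100101100100101001111110101000 + 110011011000001111010010101011 = 1011000111100111001010001010011 = 1492358227

1492358227


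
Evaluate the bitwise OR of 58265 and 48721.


0b1110001110011001 | 0b1011111001010001 = 0b1111111111011001 = 65497

65497


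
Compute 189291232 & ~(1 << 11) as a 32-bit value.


189291232 & ~(1 << 11) = 189289184

189289184


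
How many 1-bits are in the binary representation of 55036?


0b1101011011111100 has 11 set bits

11


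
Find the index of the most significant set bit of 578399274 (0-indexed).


0b100010011110011010110000101010. Highest set bit at position 29

29


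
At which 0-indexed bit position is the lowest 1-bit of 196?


0b11000100. Lowest set bit at position 2

2


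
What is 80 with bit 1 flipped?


80 ^ (1 << 1) = 80 ^ 2 = 82

82


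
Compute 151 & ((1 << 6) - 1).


151 & 63 = 23

23


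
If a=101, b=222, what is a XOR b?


101 ^ 222 = 187

187


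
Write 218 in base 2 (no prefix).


218 = 11011010 in binary

11011010


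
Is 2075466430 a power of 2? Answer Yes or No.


0b1111011101101010001101010111110. Multiple bits set => No

No


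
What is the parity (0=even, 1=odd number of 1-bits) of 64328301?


0b11110101011001001001101101 has 15 ones => parity 1

1


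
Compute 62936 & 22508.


0b1111010111011000 & 0b101011111101100 = 0b101010111001000 = 21960

21960


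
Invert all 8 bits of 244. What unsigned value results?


244 ^ 255 = 11

11


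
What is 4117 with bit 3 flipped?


4117 ^ (1 << 3) = 4117 ^ 8 = 4125

4125


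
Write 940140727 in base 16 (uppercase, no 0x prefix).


940140727 = 380968B7 hex

380968B7


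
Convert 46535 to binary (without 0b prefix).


46535 = 1011010111000111 in binary

1011010111000111


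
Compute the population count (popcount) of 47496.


0b1011100110001000 has 7 set bits

7


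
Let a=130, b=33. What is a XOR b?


130 ^ 33 = 163

163


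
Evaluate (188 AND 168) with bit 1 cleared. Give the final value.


Step 1: 188 & 168 = 168
Step 2: 168 & ~(1 << 1) = 168

168


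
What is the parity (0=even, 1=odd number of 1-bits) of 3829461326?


0b11100100010000001111000101001110 has 14 ones => parity 0

0


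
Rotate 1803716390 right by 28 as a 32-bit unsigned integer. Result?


Rotate 0b1101011100000101000011100100110 right by 28 (32-bit) = 0b10111000001010000111001001100110 = 3089658470

3089658470


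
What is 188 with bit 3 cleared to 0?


188 & ~(1 << 3) = 180

180


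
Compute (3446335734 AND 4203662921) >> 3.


Step 1: 3446335734 & 4203662921 = 3356149824
Step 2: 3356149824 >> 3 = 419518728

419518728


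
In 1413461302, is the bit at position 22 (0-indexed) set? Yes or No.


0b1010100001111111011010100110110, bit 22 = 0. No

No


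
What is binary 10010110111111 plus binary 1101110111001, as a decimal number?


10010110111111 + 1101110111001 = 100000101111000 = 16760

16760


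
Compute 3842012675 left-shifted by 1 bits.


0b11100101000000000111011000000011 << 1 = 0b111001010000000001110110000000110 = 7684025350

7684025350


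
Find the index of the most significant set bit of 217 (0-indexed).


0b11011001. Highest set bit at position 7

7


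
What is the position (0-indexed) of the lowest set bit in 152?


0b10011000. Lowest set bit at position 3

3


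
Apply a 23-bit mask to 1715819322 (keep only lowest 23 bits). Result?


1715819322 & 8388607 = 4543290

4543290


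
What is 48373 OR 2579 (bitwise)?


0b1011110011110101 | 0b101000010011 = 0b1011111011110111 = 48887

48887


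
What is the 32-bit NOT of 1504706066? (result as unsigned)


~0b1011001101011111111111000010010 = 0b10100110010100000000000111101101 = 2790261229 (32-bit unsigned)

2790261229


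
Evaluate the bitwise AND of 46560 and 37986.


0b1011010111100000 & 0b1001010001100010 = 0b1001010001100000 = 37984

37984


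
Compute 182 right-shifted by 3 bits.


0b10110110 >> 3 = 0b10110 = 22

22


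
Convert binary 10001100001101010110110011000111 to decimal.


10001100001101010110110011000111 in decimal = 2352311495

2352311495


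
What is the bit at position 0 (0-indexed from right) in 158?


0b10011110, position 0 = 0

0


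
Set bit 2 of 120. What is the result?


120 | (1 << 2) = 120 | 4 = 124

124


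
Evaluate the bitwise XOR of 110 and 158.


0b1101110 ^ 0b10011110 = 0b11110000 = 240

240


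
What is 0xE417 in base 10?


E417 hex = 58391 decimal

58391


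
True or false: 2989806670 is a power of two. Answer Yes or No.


0b10110010001101001101010001001110. Multiple bits set => No

No


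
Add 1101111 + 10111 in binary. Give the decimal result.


1101111 + 10111 = 10000110 = 134

134


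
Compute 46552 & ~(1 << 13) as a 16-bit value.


46552 & ~(1 << 13) = 38360

38360


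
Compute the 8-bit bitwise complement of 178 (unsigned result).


~0b10110010 = 0b1001101 = 77 (8-bit unsigned)

77


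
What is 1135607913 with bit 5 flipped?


1135607913 ^ (1 << 5) = 1135607913 ^ 32 = 1135607881

1135607881


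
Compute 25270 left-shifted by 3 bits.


0b110001010110110 << 3 = 0b110001010110110000 = 202160

202160


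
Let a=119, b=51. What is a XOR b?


119 ^ 51 = 68

68


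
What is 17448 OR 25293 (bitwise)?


0b100010000101000 | 0b110001011001101 = 0b110011011101101 = 26349

26349


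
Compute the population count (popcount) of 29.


0b11101 has 4 set bits

4


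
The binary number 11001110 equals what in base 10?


11001110 in decimal = 206

206


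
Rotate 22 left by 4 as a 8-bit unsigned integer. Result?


Rotate 0b10110 left by 4 (8-bit) = 0b1100001 = 97

97


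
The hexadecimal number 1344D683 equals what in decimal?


1344D683 hex = 323278467 decimal

323278467


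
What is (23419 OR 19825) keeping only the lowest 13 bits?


Step 1: 23419 | 19825 = 24443
Step 2: 24443 & 8191 = 8059

8059


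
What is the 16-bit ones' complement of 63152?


63152 ^ 65535 = 2383

2383


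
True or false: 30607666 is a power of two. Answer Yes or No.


0b1110100110000100100110010. Multiple bits set => No

No


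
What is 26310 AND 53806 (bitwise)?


0b110011011000110 & 0b1101001000101110 = 0b100001000000110 = 16902

16902


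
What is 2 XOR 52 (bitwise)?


0b10 ^ 0b110100 = 0b110110 = 54

54


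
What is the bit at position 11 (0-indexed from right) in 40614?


0b1001111010100110, position 11 = 1

1


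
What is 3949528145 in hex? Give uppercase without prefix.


3949528145 = EB690451 hex

EB690451


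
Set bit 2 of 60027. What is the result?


60027 | (1 << 2) = 60027 | 4 = 60031

60031


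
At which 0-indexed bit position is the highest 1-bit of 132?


0b10000100. Highest set bit at position 7

7


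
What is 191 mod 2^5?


191 & 31 = 31

31


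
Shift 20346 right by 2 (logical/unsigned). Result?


0b100111101111010 >> 2 = 0b1001111011110 = 5086

5086


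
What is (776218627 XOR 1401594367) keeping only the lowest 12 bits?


Step 1: 776218627 ^ 1401594367 = 2110687740
Step 2: 2110687740 & 4095 = 2556

2556


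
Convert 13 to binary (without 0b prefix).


13 = 1101 in binary

1101


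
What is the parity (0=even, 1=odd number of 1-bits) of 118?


0b1110110 has 5 ones => parity 1

1


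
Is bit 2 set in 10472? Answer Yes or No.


0b10100011101000, bit 2 = 0. No

No


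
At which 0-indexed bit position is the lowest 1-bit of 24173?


0b101111001101101. Lowest set bit at position 0

0


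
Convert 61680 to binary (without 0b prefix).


61680 = 1111000011110000 in binary

1111000011110000


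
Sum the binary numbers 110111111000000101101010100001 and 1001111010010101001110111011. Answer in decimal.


110111111000000101101010100001 + 1001111010010101001110111011 = 1000001110010011010111001011100 = 1103736412

1103736412


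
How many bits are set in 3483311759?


0b11001111100111110001111010001111 has 21 set bits

21


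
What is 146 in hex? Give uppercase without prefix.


146 = 92 hex

92


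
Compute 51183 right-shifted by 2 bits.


0b1100011111101111 >> 2 = 0b11000111111011 = 12795

12795


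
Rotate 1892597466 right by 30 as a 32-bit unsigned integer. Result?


Rotate 0b1110000110011101011111011011010 right by 30 (32-bit) = 0b11000011001110101111101101101001 = 3275422569

3275422569


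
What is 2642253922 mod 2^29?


2642253922 & 536870911 = 494770274

494770274


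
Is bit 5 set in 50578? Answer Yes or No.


0b1100010110010010, bit 5 = 0. No

No


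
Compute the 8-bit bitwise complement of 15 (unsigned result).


~0b1111 = 0b11110000 = 240 (8-bit unsigned)

240


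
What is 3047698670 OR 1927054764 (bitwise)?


0b10110101101010000011000011101110 | 0b1110010110111001000010110101100 = 0b11110111111111001011010111101110 = 4160533998

4160533998


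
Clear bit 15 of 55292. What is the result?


55292 & ~(1 << 15) = 22524

22524


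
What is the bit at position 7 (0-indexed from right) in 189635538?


0b1011010011011001101111010010, position 7 = 1

1


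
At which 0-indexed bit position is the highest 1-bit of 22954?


0b101100110101010. Highest set bit at position 14

14


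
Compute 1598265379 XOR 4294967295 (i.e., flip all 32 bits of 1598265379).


1598265379 ^ 4294967295 = 2696701916

2696701916


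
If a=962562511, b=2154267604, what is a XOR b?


962562511 ^ 2154267604 = 3107457563

3107457563


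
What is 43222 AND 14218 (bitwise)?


0b1010100011010110 & 0b11011110001010 = 0b10000010000010 = 8322

8322


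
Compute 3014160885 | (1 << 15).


3014160885 | (1 << 15) = 3014160885 | 32768 = 3014193653

3014193653


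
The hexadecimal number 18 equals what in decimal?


18 hex = 24 decimal

24


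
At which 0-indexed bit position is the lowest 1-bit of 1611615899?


0b1100000000011110100111010011011. Lowest set bit at position 0

0


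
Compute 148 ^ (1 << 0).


148 ^ (1 << 0) = 148 ^ 1 = 149

149


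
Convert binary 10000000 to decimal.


10000000 in decimal = 128

128


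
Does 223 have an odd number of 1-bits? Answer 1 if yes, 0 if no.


0b11011111 has 7 ones => parity 1

1


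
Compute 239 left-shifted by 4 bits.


0b11101111 << 4 = 0b111011110000 = 3824

3824


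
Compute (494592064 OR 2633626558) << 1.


Step 1: 494592064 | 2633626558 = 2650534910
Step 2: 2650534910 << 1 = 5301069820

5301069820


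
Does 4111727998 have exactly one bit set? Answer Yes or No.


0b11110101000100111111110101111110. Multiple bits set => No

No


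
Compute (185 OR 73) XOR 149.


Step 1: 185 | 73 = 249
Step 2: 249 ^ 149 = 108

108


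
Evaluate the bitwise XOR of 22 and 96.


0b10110 ^ 0b1100000 = 0b1110110 = 118

118


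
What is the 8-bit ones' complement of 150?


150 ^ 255 = 105

105


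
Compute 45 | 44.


0b101101 | 0b101100 = 0b101101 = 45

45


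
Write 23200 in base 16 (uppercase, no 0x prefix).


23200 = 5AA0 hex

5AA0


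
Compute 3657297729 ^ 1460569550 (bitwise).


0b11011001111111011110111101000001 ^ 0b1010111000011101000010111001110 = 0b10001110111100110110101010001111 = 2398317199

2398317199


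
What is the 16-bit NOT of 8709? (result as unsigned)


~0b10001000000101 = 0b1101110111111010 = 56826 (16-bit unsigned)

56826


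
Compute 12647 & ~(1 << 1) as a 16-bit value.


12647 & ~(1 << 1) = 12645

12645


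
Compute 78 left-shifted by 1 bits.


0b1001110 << 1 = 0b10011100 = 156

156


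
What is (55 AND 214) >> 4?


Step 1: 55 & 214 = 22
Step 2: 22 >> 4 = 1

1


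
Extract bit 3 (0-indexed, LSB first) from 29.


0b11101, position 3 = 1

1


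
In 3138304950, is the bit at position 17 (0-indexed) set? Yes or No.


0b10111011000011101011101110110110, bit 17 = 1. Yes

Yes


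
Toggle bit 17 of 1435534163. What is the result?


1435534163 ^ (1 << 17) = 1435534163 ^ 131072 = 1435665235

1435665235


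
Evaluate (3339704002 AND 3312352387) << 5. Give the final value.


Step 1: 3339704002 & 3312352387 = 3306050690
Step 2: 3306050690 << 5 = 105793622080

105793622080


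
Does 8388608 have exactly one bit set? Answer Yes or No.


0b100000000000000000000000. Only one bit set => Yes

Yes


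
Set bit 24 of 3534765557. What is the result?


3534765557 | (1 << 24) = 3534765557 | 16777216 = 3551542773

3551542773


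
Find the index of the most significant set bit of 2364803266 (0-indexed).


0b10001100111101000000100011000010. Highest set bit at position 31

31


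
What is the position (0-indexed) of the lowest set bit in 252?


0b11111100. Lowest set bit at position 2

2


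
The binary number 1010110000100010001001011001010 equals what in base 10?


1010110000100010001001011001010 in decimal = 1443959498

1443959498


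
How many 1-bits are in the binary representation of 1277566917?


0b1001100001001100001111111000101 has 15 set bits

15


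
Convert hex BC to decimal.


BC hex = 188 decimal

188


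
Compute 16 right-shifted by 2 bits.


0b10000 >> 2 = 0b100 = 4

4


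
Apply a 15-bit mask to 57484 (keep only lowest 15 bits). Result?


57484 & 32767 = 24716

24716


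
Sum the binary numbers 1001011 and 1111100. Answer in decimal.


1001011 + 1111100 = 11000111 = 199

199


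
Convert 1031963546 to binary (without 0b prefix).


1031963546 = 111101100000101000001110011010 in binary

111101100000101000001110011010


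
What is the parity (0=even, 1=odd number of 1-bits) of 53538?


0b1101000100100010 has 6 ones => parity 0

0


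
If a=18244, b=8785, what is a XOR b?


18244 ^ 8785 = 25877

25877


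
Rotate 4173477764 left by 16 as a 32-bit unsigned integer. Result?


Rotate 0b11111000110000100011011110000100 left by 16 (32-bit) = 0b110111100001001111100011000010 = 931461314

931461314


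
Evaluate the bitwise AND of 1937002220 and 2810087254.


0b1110011011101000100111011101100 & 0b10100111011111101000011101010110 = 0b100011011101000000011001000100 = 594806340

594806340


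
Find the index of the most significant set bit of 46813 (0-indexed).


0b1011011011011101. Highest set bit at position 15

15


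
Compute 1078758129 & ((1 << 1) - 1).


1078758129 & 1 = 1

1


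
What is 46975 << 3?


0b1011011101111111 << 3 = 0b1011011101111111000 = 375800

375800


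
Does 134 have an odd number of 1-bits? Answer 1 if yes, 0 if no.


0b10000110 has 3 ones => parity 1

1


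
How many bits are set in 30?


0b11110 has 4 set bits

4
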